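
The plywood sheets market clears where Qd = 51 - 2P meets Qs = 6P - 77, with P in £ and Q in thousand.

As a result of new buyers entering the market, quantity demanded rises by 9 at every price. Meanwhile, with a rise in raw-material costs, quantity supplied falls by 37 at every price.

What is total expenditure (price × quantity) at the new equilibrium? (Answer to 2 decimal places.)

358.88

Initially, 51 - 2P = 6P - 77, so 128 = 8P and P = 16, Q = 19.
With the change applied: demand Qd = 60 - 2P, supply Qs = 6P - 114.
Equate the new curves: 60 - 2P = 6P - 114, giving 174 = 8P, P = 21.75, Q = 16.5.
New expenditure = 21.75 × 16.5 = 358.88.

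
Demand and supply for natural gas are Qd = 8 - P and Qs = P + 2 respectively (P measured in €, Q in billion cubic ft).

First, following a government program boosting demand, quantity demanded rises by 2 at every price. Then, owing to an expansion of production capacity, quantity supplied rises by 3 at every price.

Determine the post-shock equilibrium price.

2.5

Original equilibrium: 8 - P = P + 2 gives 6 = 2P, so P = 3 and Q = 5.
The shock moves the curves to Qd = 10 - P and Qs = P + 5.
Setting them equal: 10 - P = P + 5 → 5 = 2P, so P = 2.5 and Q = 7.5.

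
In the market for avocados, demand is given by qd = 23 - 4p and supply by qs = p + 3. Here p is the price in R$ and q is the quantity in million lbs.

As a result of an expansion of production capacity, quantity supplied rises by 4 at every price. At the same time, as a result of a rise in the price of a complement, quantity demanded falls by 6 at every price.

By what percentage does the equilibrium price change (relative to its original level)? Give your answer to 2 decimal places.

Solve the original market: 23 - 4p = p + 3, hence p = 4 and q = 7.
With the change applied: demand qd = 17 - 4p, supply qs = p + 7.
Clearing the new market: 17 - 4p = p + 7, so p = 2 and q = 9.
%Δp = (2 − 4) / 4 × 100 = -50.00%.

-50.00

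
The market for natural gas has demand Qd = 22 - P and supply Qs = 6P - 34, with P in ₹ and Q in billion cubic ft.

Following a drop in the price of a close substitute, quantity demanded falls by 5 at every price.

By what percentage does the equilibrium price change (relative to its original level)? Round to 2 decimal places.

Solve the original market: 22 - P = 6P - 34, hence P = 8 and Q = 14.
With the change applied: demand Qd = 17 - P, supply Qs = 6P - 34.
New equilibrium: 17 - P = 6P - 34 ⇒ 51 = 7P ⇒ P = 51/7 ≈ 7.2857, Q = 68/7 ≈ 9.7143.
%ΔP = (7.2857 − 8) / 8 × 100 = -8.93%.

-8.93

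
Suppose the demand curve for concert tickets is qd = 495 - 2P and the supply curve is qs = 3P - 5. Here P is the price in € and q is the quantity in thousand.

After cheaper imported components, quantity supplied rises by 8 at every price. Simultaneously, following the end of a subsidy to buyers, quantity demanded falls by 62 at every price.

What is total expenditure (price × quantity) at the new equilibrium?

22446

Solve the original market: 495 - 2P = 3P - 5, hence P = 100 and q = 295.
With the change applied: demand qd = 433 - 2P, supply qs = 3P + 3.
Equate the new curves: 433 - 2P = 3P + 3, giving 430 = 5P, P = 86, q = 261.
New expenditure = 86 × 261 = 22446.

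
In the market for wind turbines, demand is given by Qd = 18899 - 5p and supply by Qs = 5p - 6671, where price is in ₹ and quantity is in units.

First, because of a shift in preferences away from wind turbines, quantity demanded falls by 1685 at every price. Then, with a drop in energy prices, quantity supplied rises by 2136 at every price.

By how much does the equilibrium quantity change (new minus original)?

Solve the original market: 18899 - 5p = 5p - 6671, hence p = 2557 and Q = 6114.
The shock moves the curves to Qd = 17214 - 5p and Qs = 5p - 4535.
New equilibrium: 17214 - 5p = 5p - 4535 ⇒ 21749 = 10p ⇒ p = 2174.9, Q = 6339.5.
ΔQ = 6339.5 − 6114 = +225.5.

+225.5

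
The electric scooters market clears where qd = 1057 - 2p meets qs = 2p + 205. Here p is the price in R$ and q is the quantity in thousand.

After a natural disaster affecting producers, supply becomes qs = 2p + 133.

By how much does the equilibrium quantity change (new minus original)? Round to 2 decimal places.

Solve the original market: 1057 - 2p = 2p + 205, hence p = 213 and q = 631.
After the shift, demand is qd = 1057 - 2p and supply is qs = 2p + 133.
Setting them equal: 1057 - 2p = 2p + 133 → 924 = 4p, so p = 231 and q = 595.
Δq = 595 − 631 = -36.00.

-36.00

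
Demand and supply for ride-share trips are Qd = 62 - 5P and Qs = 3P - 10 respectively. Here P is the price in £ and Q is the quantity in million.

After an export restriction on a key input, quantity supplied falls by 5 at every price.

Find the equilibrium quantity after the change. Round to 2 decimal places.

Original equilibrium: 62 - 5P = 3P - 10 gives 72 = 8P, so P = 9 and Q = 17.
The shock moves the curves to Qd = 62 - 5P and Qs = 3P - 15.
Equate the new curves: 62 - 5P = 3P - 15, giving 77 = 8P, P = 9.625, Q = 13.875.

13.88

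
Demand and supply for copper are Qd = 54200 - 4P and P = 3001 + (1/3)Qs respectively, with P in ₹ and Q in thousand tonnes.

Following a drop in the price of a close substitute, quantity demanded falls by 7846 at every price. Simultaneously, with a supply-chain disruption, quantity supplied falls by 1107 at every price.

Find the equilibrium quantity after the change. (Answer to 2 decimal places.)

14088.86

Original equilibrium: 54200 - 4P = 3P - 9003 gives 63203 = 7P, so P = 9029 and Q = 18084.
With the change applied: demand Qd = 46354 - 4P, supply Qs = 3P - 10110.
New equilibrium: 46354 - 4P = 3P - 10110 ⇒ 56464 = 7P ⇒ P = 56464/7 ≈ 8066.2857, Q = 98622/7 ≈ 14088.8571.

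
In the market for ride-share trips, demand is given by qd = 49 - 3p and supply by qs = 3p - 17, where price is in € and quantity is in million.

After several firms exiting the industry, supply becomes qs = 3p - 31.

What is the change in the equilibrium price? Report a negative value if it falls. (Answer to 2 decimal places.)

+2.33

Initially, 49 - 3p = 3p - 17, so 66 = 6p and p = 11, q = 16.
After the shift, demand is qd = 49 - 3p and supply is qs = 3p - 31.
Setting them equal: 49 - 3p = 3p - 31 → 80 = 6p, so p = 40/3 ≈ 13.3333 and q = 9.
Δp = 13.3333 − 11 = +2.33.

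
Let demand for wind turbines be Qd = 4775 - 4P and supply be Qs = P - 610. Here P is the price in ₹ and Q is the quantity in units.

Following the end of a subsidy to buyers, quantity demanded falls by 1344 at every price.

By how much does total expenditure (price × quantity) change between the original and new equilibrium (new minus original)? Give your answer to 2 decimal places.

-342773.76

Initially, 4775 - 4P = P - 610, so 5385 = 5P and P = 1077, Q = 467.
With the change applied: demand Qd = 3431 - 4P, supply Qs = P - 610.
Equate the new curves: 3431 - 4P = P - 610, giving 4041 = 5P, P = 808.2, Q = 198.2.
Expenditure moves from 1077×467 = 502959 to 808.2×198.2 = 160185.24; change = -342773.76.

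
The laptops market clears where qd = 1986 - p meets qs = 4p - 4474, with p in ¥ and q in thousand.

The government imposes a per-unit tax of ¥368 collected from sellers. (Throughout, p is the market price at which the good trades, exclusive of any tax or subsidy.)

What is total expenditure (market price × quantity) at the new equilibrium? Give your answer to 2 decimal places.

Initially, 1986 - p = 4p - 4474, so 6460 = 5p and p = 1292, q = 694.
Since sellers keep the price net of the tax, the effective supply curve becomes qs = 4p - 5946.
Clearing the new market: 1986 - p = 4p - 5946, so p = 1586.4 and q = 399.6.
New expenditure = 1586.4 × 399.6 = 633925.44.

633925.44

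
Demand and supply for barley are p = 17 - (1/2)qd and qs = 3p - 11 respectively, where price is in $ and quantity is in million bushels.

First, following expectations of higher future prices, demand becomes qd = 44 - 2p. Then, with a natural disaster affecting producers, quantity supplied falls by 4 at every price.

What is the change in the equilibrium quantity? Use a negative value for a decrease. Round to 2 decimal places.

Solve the original market: 34 - 2p = 3p - 11, hence p = 9 and q = 16.
The new curves are qd = 44 - 2p (demand) and qs = 3p - 15 (supply).
Clearing the new market: 44 - 2p = 3p - 15, so p = 11.8 and q = 20.4.
Δq = 20.4 − 16 = +4.40.

+4.40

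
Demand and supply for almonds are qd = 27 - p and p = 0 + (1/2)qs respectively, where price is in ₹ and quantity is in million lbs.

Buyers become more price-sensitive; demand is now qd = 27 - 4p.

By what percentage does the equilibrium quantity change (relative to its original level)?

-50

Initially, 27 - p = 2p, so 27 = 3p and p = 9, q = 18.
The new curves are qd = 27 - 4p (demand) and qs = 2p (supply).
Clearing the new market: 27 - 4p = 2p, so p = 4.5 and q = 9.
%Δq = (9 − 18) / 18 × 100 = -50%.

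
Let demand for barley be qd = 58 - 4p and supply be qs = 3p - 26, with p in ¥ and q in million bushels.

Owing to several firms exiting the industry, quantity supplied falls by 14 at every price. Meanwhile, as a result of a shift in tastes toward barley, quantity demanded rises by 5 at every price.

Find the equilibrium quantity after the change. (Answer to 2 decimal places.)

4.14

Solve the original market: 58 - 4p = 3p - 26, hence p = 12 and q = 10.
After the shift, demand is qd = 63 - 4p and supply is qs = 3p - 40.
Clearing the new market: 63 - 4p = 3p - 40, so p = 103/7 ≈ 14.7143 and q = 29/7 ≈ 4.1429.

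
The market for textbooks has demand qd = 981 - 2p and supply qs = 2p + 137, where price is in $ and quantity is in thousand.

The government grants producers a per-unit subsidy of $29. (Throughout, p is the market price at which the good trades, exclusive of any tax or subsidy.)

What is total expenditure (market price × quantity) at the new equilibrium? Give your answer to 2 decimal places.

Before the shock: 981 - 2p = 2p + 137 ⇒ 844 = 4p ⇒ p = 211, q = 559.
Since sellers receive the price plus the subsidy, the effective supply curve becomes qs = 2p + 195.
Setting them equal: 981 - 2p = 2p + 195 → 786 = 4p, so p = 196.5 and q = 588.
New expenditure = 196.5 × 588 = 115542.00.

115542.00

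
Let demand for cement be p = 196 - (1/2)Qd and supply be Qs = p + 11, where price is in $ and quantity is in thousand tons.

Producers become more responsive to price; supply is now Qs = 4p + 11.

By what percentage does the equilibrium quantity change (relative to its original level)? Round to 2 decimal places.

Initially, 392 - 2p = p + 11, so 381 = 3p and p = 127, Q = 138.
With the change applied: demand Qd = 392 - 2p, supply Qs = 4p + 11.
Clearing the new market: 392 - 2p = 4p + 11, so p = 63.5 and Q = 265.
%ΔQ = (265 − 138) / 138 × 100 = +92.03%.

+92.03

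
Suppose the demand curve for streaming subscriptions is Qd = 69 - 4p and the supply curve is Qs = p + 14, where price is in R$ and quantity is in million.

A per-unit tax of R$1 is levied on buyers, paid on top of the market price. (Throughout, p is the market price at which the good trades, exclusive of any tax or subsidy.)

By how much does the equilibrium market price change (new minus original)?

Initially, 69 - 4p = p + 14, so 55 = 5p and p = 11, Q = 25.
Since buyers pay the price plus the tax, the effective demand curve becomes Qd = 65 - 4p.
New equilibrium: 65 - 4p = p + 14 ⇒ 51 = 5p ⇒ p = 10.2, Q = 24.2.
Δp = 10.2 − 11 = -0.8.

-0.8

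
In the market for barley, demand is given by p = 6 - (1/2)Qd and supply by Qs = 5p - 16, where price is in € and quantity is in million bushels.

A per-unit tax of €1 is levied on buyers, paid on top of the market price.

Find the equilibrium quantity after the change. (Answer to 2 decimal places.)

Solve the original market: 12 - 2p = 5p - 16, hence p = 4 and Q = 4.
Since buyers pay the price plus the tax, the effective demand curve becomes Qd = 10 - 2p.
Setting them equal: 10 - 2p = 5p - 16 → 26 = 7p, so p = 26/7 ≈ 3.7143 and Q = 18/7 ≈ 2.5714.

2.57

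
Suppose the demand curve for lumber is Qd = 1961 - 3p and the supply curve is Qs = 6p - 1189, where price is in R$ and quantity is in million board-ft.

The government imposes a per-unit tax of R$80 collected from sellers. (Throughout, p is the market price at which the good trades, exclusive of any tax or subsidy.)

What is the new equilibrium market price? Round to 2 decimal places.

403.33

Before the shock: 1961 - 3p = 6p - 1189 ⇒ 3150 = 9p ⇒ p = 350, Q = 911.
Since sellers keep the price net of the tax, the effective supply curve becomes Qs = 6p - 1669.
Setting them equal: 1961 - 3p = 6p - 1669 → 3630 = 9p, so p = 1210/3 ≈ 403.3333 and Q = 751.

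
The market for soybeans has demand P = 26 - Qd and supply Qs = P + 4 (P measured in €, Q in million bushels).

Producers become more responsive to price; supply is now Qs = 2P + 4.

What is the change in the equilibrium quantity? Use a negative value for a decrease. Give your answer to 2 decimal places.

Solve the original market: 26 - P = P + 4, hence P = 11 and Q = 15.
With the change applied: demand Qd = 26 - P, supply Qs = 2P + 4.
Setting them equal: 26 - P = 2P + 4 → 22 = 3P, so P = 22/3 ≈ 7.3333 and Q = 56/3 ≈ 18.6667.
ΔQ = 18.6667 − 15 = +3.67.

+3.67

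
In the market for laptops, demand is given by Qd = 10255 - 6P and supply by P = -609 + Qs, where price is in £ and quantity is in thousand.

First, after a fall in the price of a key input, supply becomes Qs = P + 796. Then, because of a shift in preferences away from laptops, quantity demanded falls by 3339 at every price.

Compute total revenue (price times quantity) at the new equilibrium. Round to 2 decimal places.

1460306.94

Solve the original market: 10255 - 6P = P + 609, hence P = 1378 and Q = 1987.
The shock moves the curves to Qd = 6916 - 6P and Qs = P + 796.
Setting them equal: 6916 - 6P = P + 796 → 6120 = 7P, so P = 6120/7 ≈ 874.2857 and Q = 11692/7 ≈ 1670.2857.
New expenditure = 874.2857 × 1670.2857 = 1460306.94.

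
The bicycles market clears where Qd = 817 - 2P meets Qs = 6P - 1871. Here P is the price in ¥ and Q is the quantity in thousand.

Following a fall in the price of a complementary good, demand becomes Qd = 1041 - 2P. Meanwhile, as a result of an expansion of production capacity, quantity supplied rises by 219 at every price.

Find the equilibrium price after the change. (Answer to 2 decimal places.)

336.63

Original equilibrium: 817 - 2P = 6P - 1871 gives 2688 = 8P, so P = 336 and Q = 145.
After the shift, demand is Qd = 1041 - 2P and supply is Qs = 6P - 1652.
Clearing the new market: 1041 - 2P = 6P - 1652, so P = 336.625 and Q = 367.75.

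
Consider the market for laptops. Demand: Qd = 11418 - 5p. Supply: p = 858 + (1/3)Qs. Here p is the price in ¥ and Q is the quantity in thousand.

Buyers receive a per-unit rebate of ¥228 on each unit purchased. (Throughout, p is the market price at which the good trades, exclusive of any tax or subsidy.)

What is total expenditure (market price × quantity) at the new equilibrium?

5864595.75

Before the shock: 11418 - 5p = 3p - 2574 ⇒ 13992 = 8p ⇒ p = 1749, Q = 2673.
Since buyers' out-of-pocket price is the market price minus the rebate, the effective demand curve becomes Qd = 12558 - 5p.
Setting them equal: 12558 - 5p = 3p - 2574 → 15132 = 8p, so p = 1891.5 and Q = 3100.5.
New expenditure = 1891.5 × 3100.5 = 5864595.75.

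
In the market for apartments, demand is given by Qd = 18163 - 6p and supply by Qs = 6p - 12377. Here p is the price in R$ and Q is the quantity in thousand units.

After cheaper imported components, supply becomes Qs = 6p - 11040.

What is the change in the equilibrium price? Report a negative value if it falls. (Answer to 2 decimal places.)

-111.42

Initially, 18163 - 6p = 6p - 12377, so 30540 = 12p and p = 2545, Q = 2893.
After the shift, demand is Qd = 18163 - 6p and supply is Qs = 6p - 11040.
New equilibrium: 18163 - 6p = 6p - 11040 ⇒ 29203 = 12p ⇒ p = 29203/12 ≈ 2433.5833, Q = 3561.5.
Δp = 2433.5833 − 2545 = -111.42.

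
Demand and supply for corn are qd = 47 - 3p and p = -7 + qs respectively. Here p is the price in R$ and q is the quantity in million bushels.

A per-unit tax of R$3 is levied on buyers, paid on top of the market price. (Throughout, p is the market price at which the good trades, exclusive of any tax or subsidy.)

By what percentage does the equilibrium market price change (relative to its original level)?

-22.5

Original equilibrium: 47 - 3p = p + 7 gives 40 = 4p, so p = 10 and q = 17.
Since buyers pay the price plus the tax, the effective demand curve becomes qd = 38 - 3p.
Setting them equal: 38 - 3p = p + 7 → 31 = 4p, so p = 7.75 and q = 14.75.
%Δp = (7.75 − 10) / 10 × 100 = -22.5%.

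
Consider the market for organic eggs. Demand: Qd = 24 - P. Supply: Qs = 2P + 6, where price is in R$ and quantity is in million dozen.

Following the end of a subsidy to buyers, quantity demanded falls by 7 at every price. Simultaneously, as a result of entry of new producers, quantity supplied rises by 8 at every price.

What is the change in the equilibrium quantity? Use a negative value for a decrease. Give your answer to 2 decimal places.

-2.00

Before the shock: 24 - P = 2P + 6 ⇒ 18 = 3P ⇒ P = 6, Q = 18.
With the change applied: demand Qd = 17 - P, supply Qs = 2P + 14.
Equate the new curves: 17 - P = 2P + 14, giving 3 = 3P, P = 1, Q = 16.
ΔQ = 16 − 18 = -2.00.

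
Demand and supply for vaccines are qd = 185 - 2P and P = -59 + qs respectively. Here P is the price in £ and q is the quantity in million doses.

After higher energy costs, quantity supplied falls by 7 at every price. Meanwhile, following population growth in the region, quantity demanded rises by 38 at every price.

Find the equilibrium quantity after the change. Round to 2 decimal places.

109.00

Before the shock: 185 - 2P = P + 59 ⇒ 126 = 3P ⇒ P = 42, q = 101.
The shock moves the curves to qd = 223 - 2P and qs = P + 52.
Clearing the new market: 223 - 2P = P + 52, so P = 57 and q = 109.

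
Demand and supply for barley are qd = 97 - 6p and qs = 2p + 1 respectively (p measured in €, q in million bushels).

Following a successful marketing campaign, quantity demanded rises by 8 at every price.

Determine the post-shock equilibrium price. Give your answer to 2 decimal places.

Before the shock: 97 - 6p = 2p + 1 ⇒ 96 = 8p ⇒ p = 12, q = 25.
With the change applied: demand qd = 105 - 6p, supply qs = 2p + 1.
New equilibrium: 105 - 6p = 2p + 1 ⇒ 104 = 8p ⇒ p = 13, q = 27.

13.00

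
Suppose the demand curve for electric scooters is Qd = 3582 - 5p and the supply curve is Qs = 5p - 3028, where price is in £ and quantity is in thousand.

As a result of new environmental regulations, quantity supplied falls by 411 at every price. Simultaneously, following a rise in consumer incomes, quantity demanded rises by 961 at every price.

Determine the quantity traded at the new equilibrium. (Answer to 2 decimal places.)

Before the shock: 3582 - 5p = 5p - 3028 ⇒ 6610 = 10p ⇒ p = 661, Q = 277.
With the change applied: demand Qd = 4543 - 5p, supply Qs = 5p - 3439.
New equilibrium: 4543 - 5p = 5p - 3439 ⇒ 7982 = 10p ⇒ p = 798.2, Q = 552.

552.00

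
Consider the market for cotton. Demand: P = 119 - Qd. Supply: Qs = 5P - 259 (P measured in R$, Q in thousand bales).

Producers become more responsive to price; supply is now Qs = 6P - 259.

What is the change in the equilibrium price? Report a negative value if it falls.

Solve the original market: 119 - P = 5P - 259, hence P = 63 and Q = 56.
With the change applied: demand Qd = 119 - P, supply Qs = 6P - 259.
Clearing the new market: 119 - P = 6P - 259, so P = 54 and Q = 65.
ΔP = 54 − 63 = -9.

-9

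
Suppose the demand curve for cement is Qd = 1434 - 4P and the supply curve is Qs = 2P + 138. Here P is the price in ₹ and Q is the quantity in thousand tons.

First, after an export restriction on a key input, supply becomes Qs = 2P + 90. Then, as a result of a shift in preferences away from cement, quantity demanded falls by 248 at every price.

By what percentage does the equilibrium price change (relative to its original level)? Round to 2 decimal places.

Solve the original market: 1434 - 4P = 2P + 138, hence P = 216 and Q = 570.
The new curves are Qd = 1186 - 4P (demand) and Qs = 2P + 90 (supply).
Clearing the new market: 1186 - 4P = 2P + 90, so P = 548/3 ≈ 182.6667 and Q = 1366/3 ≈ 455.3333.
%ΔP = (182.6667 − 216) / 216 × 100 = -15.43%.

-15.43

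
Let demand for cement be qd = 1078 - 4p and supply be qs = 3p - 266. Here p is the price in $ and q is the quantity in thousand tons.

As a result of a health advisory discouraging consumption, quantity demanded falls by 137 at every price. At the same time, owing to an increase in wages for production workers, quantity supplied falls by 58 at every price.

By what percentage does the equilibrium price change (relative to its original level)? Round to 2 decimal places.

-5.88

Solve the original market: 1078 - 4p = 3p - 266, hence p = 192 and q = 310.
The shock moves the curves to qd = 941 - 4p and qs = 3p - 324.
Setting them equal: 941 - 4p = 3p - 324 → 1265 = 7p, so p = 1265/7 ≈ 180.7143 and q = 1527/7 ≈ 218.1429.
%Δp = (180.7143 − 192) / 192 × 100 = -5.88%.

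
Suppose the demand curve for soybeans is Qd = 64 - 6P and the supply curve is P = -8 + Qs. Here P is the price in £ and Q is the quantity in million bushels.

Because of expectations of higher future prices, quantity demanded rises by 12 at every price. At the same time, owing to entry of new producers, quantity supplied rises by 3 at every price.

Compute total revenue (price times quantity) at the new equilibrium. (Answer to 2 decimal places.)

Original equilibrium: 64 - 6P = P + 8 gives 56 = 7P, so P = 8 and Q = 16.
After the shift, demand is Qd = 76 - 6P and supply is Qs = P + 11.
Clearing the new market: 76 - 6P = P + 11, so P = 65/7 ≈ 9.2857 and Q = 142/7 ≈ 20.2857.
New expenditure = 9.2857 × 20.2857 = 188.37.

188.37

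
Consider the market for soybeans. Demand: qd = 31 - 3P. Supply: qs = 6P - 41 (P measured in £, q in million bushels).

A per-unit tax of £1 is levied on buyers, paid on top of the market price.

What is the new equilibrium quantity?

Original equilibrium: 31 - 3P = 6P - 41 gives 72 = 9P, so P = 8 and q = 7.
Since buyers pay the price plus the tax, the effective demand curve becomes qd = 28 - 3P.
New equilibrium: 28 - 3P = 6P - 41 ⇒ 69 = 9P ⇒ P = 23/3 ≈ 7.6667, q = 5.

5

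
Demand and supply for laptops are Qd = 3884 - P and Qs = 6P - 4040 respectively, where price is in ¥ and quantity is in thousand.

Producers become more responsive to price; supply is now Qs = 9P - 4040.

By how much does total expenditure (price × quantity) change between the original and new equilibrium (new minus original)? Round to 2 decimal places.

-665480.16

Initially, 3884 - P = 6P - 4040, so 7924 = 7P and P = 1132, Q = 2752.
The shock moves the curves to Qd = 3884 - P and Qs = 9P - 4040.
Equate the new curves: 3884 - P = 9P - 4040, giving 7924 = 10P, P = 792.4, Q = 3091.6.
Expenditure moves from 1132×2752 = 3115264 to 792.4×3091.6 = 2449783.84; change = -665480.16.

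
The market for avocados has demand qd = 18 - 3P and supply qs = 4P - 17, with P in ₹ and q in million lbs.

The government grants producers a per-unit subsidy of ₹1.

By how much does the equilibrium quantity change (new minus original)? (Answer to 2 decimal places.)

+1.71

Initially, 18 - 3P = 4P - 17, so 35 = 7P and P = 5, q = 3.
Since sellers receive the price plus the subsidy, the effective supply curve becomes qs = 4P - 13.
Setting them equal: 18 - 3P = 4P - 13 → 31 = 7P, so P = 31/7 ≈ 4.4286 and q = 33/7 ≈ 4.7143.
Δq = 4.7143 − 3 = +1.71.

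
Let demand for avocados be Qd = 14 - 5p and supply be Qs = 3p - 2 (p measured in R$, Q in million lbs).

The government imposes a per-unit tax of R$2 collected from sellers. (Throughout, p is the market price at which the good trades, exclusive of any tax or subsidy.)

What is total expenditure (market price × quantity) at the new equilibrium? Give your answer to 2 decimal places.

Original equilibrium: 14 - 5p = 3p - 2 gives 16 = 8p, so p = 2 and Q = 4.
Since sellers keep the price net of the tax, the effective supply curve becomes Qs = 3p - 8.
Clearing the new market: 14 - 5p = 3p - 8, so p = 2.75 and Q = 0.25.
New expenditure = 2.75 × 0.25 = 0.69.

0.69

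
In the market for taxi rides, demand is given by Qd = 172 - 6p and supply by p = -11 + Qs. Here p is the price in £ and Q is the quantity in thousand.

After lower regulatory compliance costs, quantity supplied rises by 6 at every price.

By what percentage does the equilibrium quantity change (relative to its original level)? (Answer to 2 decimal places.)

Solve the original market: 172 - 6p = p + 11, hence p = 23 and Q = 34.
With the change applied: demand Qd = 172 - 6p, supply Qs = p + 17.
New equilibrium: 172 - 6p = p + 17 ⇒ 155 = 7p ⇒ p = 155/7 ≈ 22.1429, Q = 274/7 ≈ 39.1429.
%ΔQ = (39.1429 − 34) / 34 × 100 = +15.13%.

+15.13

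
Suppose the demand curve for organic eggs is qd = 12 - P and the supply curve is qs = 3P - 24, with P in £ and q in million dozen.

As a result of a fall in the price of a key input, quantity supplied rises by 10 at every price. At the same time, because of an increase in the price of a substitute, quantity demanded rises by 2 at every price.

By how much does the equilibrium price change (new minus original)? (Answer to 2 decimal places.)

-2.00

Original equilibrium: 12 - P = 3P - 24 gives 36 = 4P, so P = 9 and q = 3.
The shock moves the curves to qd = 14 - P and qs = 3P - 14.
New equilibrium: 14 - P = 3P - 14 ⇒ 28 = 4P ⇒ P = 7, q = 7.
ΔP = 7 − 9 = -2.00.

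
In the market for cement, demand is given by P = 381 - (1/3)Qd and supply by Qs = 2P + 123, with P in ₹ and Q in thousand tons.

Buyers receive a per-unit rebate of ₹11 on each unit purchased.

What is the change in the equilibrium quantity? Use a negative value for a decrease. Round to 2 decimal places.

Initially, 1143 - 3P = 2P + 123, so 1020 = 5P and P = 204, Q = 531.
Since buyers' out-of-pocket price is the market price minus the rebate, the effective demand curve becomes Qd = 1176 - 3P.
New equilibrium: 1176 - 3P = 2P + 123 ⇒ 1053 = 5P ⇒ P = 210.6, Q = 544.2.
ΔQ = 544.2 − 531 = +13.20.

+13.20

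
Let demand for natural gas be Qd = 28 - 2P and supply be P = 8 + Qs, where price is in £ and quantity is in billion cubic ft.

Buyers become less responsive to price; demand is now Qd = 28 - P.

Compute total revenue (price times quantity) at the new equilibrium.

Initially, 28 - 2P = P - 8, so 36 = 3P and P = 12, Q = 4.
The shock moves the curves to Qd = 28 - P and Qs = P - 8.
Setting them equal: 28 - P = P - 8 → 36 = 2P, so P = 18 and Q = 10.
New expenditure = 18 × 10 = 180.

180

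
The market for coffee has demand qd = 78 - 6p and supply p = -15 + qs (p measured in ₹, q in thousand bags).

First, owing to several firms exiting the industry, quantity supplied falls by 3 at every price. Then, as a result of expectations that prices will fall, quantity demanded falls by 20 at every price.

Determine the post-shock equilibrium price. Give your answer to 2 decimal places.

Original equilibrium: 78 - 6p = p + 15 gives 63 = 7p, so p = 9 and q = 24.
The shock moves the curves to qd = 58 - 6p and qs = p + 12.
Clearing the new market: 58 - 6p = p + 12, so p = 46/7 ≈ 6.5714 and q = 130/7 ≈ 18.5714.

6.57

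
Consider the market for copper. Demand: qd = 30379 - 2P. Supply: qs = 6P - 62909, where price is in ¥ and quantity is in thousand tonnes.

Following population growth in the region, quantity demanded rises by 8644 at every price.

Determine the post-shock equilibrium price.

Solve the original market: 30379 - 2P = 6P - 62909, hence P = 11661 and q = 7057.
After the shift, demand is qd = 39023 - 2P and supply is qs = 6P - 62909.
Clearing the new market: 39023 - 2P = 6P - 62909, so P = 12741.5 and q = 13540.

12741.5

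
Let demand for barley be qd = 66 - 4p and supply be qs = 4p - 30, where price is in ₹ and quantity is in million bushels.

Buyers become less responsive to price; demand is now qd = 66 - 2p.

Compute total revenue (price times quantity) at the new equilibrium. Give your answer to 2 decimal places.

544.00

Initially, 66 - 4p = 4p - 30, so 96 = 8p and p = 12, q = 18.
The shock moves the curves to qd = 66 - 2p and qs = 4p - 30.
New equilibrium: 66 - 2p = 4p - 30 ⇒ 96 = 6p ⇒ p = 16, q = 34.
New expenditure = 16 × 34 = 544.00.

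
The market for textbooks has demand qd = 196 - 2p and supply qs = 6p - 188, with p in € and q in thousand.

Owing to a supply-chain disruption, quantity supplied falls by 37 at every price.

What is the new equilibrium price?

Original equilibrium: 196 - 2p = 6p - 188 gives 384 = 8p, so p = 48 and q = 100.
The shock moves the curves to qd = 196 - 2p and qs = 6p - 225.
Equate the new curves: 196 - 2p = 6p - 225, giving 421 = 8p, p = 52.625, q = 90.75.

52.625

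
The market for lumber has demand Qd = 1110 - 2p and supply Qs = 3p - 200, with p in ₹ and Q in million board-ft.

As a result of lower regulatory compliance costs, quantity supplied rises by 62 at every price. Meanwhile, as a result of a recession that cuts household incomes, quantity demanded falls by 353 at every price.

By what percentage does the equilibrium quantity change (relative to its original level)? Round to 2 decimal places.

-31.91

Initially, 1110 - 2p = 3p - 200, so 1310 = 5p and p = 262, Q = 586.
The new curves are Qd = 757 - 2p (demand) and Qs = 3p - 138 (supply).
Setting them equal: 757 - 2p = 3p - 138 → 895 = 5p, so p = 179 and Q = 399.
%ΔQ = (399 − 586) / 586 × 100 = -31.91%.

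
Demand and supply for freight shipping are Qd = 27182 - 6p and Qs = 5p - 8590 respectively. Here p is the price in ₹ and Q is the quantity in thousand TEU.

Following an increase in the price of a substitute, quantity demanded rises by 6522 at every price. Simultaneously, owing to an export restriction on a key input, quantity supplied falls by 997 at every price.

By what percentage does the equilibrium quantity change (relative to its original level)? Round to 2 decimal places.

+31.56

Solve the original market: 27182 - 6p = 5p - 8590, hence p = 3252 and Q = 7670.
The shock moves the curves to Qd = 33704 - 6p and Qs = 5p - 9587.
New equilibrium: 33704 - 6p = 5p - 9587 ⇒ 43291 = 11p ⇒ p = 43291/11 ≈ 3935.5455, Q = 110998/11 ≈ 10090.7273.
%ΔQ = (10090.7273 − 7670) / 7670 × 100 = +31.56%.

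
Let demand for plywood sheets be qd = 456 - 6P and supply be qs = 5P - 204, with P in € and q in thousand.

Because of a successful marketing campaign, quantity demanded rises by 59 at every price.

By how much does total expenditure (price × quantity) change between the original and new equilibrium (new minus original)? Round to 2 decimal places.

+2267.84

Original equilibrium: 456 - 6P = 5P - 204 gives 660 = 11P, so P = 60 and q = 96.
The new curves are qd = 515 - 6P (demand) and qs = 5P - 204 (supply).
Equate the new curves: 515 - 6P = 5P - 204, giving 719 = 11P, P = 719/11 ≈ 65.3636, q = 1351/11 ≈ 122.8182.
Expenditure moves from 60×96 = 5760 to 65.3636×122.8182 = 8027.8430; change = +2267.84.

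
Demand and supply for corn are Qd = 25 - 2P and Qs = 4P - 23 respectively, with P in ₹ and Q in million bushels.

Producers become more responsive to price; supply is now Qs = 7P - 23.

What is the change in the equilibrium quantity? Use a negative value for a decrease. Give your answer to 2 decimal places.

Before the shock: 25 - 2P = 4P - 23 ⇒ 48 = 6P ⇒ P = 8, Q = 9.
With the change applied: demand Qd = 25 - 2P, supply Qs = 7P - 23.
Clearing the new market: 25 - 2P = 7P - 23, so P = 16/3 ≈ 5.3333 and Q = 43/3 ≈ 14.3333.
ΔQ = 14.3333 − 9 = +5.33.

+5.33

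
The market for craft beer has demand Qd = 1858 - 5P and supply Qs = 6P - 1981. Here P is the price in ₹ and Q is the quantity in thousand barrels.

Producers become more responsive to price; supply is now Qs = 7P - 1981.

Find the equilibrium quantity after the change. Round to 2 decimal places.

Original equilibrium: 1858 - 5P = 6P - 1981 gives 3839 = 11P, so P = 349 and Q = 113.
The shock moves the curves to Qd = 1858 - 5P and Qs = 7P - 1981.
Equate the new curves: 1858 - 5P = 7P - 1981, giving 3839 = 12P, P = 3839/12 ≈ 319.9167, Q = 3101/12 ≈ 258.4167.

258.42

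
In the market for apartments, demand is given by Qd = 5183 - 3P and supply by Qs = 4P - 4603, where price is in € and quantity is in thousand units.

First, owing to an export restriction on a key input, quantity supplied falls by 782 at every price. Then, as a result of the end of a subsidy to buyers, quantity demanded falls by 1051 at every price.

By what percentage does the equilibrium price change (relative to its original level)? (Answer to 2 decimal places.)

Initially, 5183 - 3P = 4P - 4603, so 9786 = 7P and P = 1398, Q = 989.
With the change applied: demand Qd = 4132 - 3P, supply Qs = 4P - 5385.
Setting them equal: 4132 - 3P = 4P - 5385 → 9517 = 7P, so P = 9517/7 ≈ 1359.5714 and Q = 373/7 ≈ 53.2857.
%ΔP = (1359.5714 − 1398) / 1398 × 100 = -2.75%.

-2.75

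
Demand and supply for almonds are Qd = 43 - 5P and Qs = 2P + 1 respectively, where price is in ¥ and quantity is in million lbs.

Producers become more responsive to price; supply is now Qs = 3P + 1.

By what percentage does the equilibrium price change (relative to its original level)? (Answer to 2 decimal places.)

-12.50

Solve the original market: 43 - 5P = 2P + 1, hence P = 6 and Q = 13.
After the shift, demand is Qd = 43 - 5P and supply is Qs = 3P + 1.
Equate the new curves: 43 - 5P = 3P + 1, giving 42 = 8P, P = 5.25, Q = 16.75.
%ΔP = (5.25 − 6) / 6 × 100 = -12.50%.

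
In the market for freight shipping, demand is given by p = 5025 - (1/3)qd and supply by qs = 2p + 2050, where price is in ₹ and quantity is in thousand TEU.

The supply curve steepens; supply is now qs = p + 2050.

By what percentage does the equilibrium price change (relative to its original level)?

Initially, 15075 - 3p = 2p + 2050, so 13025 = 5p and p = 2605, q = 7260.
The new curves are qd = 15075 - 3p (demand) and qs = p + 2050 (supply).
Clearing the new market: 15075 - 3p = p + 2050, so p = 3256.25 and q = 5306.25.
%Δp = (3256.25 − 2605) / 2605 × 100 = +25%.

+25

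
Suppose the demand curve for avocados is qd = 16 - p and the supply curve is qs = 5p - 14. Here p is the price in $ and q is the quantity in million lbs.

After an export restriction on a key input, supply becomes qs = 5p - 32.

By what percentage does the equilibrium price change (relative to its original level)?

+60

Original equilibrium: 16 - p = 5p - 14 gives 30 = 6p, so p = 5 and q = 11.
After the shift, demand is qd = 16 - p and supply is qs = 5p - 32.
New equilibrium: 16 - p = 5p - 32 ⇒ 48 = 6p ⇒ p = 8, q = 8.
%Δp = (8 − 5) / 5 × 100 = +60%.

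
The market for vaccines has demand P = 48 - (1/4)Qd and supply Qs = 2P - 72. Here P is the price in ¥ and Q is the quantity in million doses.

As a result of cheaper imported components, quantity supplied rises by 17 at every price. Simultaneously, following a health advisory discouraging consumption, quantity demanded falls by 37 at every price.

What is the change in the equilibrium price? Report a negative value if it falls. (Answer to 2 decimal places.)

Solve the original market: 192 - 4P = 2P - 72, hence P = 44 and Q = 16.
The shock moves the curves to Qd = 155 - 4P and Qs = 2P - 55.
Equate the new curves: 155 - 4P = 2P - 55, giving 210 = 6P, P = 35, Q = 15.
ΔP = 35 − 44 = -9.00.

-9.00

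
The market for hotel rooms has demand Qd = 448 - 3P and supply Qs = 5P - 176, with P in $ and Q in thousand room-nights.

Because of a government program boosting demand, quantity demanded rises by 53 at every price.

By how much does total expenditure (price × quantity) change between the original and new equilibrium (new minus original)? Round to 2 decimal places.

+4220.95

Solve the original market: 448 - 3P = 5P - 176, hence P = 78 and Q = 214.
After the shift, demand is Qd = 501 - 3P and supply is Qs = 5P - 176.
New equilibrium: 501 - 3P = 5P - 176 ⇒ 677 = 8P ⇒ P = 84.625, Q = 247.125.
Expenditure moves from 78×214 = 16692 to 84.625×247.125 = 20912.953125; change = +4220.95.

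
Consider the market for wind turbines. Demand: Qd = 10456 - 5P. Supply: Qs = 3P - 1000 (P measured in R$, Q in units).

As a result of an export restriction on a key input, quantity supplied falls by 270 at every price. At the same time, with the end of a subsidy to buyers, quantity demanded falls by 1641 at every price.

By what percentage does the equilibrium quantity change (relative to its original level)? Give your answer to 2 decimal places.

Original equilibrium: 10456 - 5P = 3P - 1000 gives 11456 = 8P, so P = 1432 and Q = 3296.
With the change applied: demand Qd = 8815 - 5P, supply Qs = 3P - 1270.
Equate the new curves: 8815 - 5P = 3P - 1270, giving 10085 = 8P, P = 1260.625, Q = 2511.875.
%ΔQ = (2511.875 − 3296) / 3296 × 100 = -23.79%.

-23.79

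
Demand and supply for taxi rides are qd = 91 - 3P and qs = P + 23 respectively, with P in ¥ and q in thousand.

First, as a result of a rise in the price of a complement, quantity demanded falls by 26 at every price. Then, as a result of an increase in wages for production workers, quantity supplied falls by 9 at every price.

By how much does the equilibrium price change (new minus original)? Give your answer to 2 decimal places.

Initially, 91 - 3P = P + 23, so 68 = 4P and P = 17, q = 40.
The shock moves the curves to qd = 65 - 3P and qs = P + 14.
Equate the new curves: 65 - 3P = P + 14, giving 51 = 4P, P = 12.75, q = 26.75.
ΔP = 12.75 − 17 = -4.25.

-4.25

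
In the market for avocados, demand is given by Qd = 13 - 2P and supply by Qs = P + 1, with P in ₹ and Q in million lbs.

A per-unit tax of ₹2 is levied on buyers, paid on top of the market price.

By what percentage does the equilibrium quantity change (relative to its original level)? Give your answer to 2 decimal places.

-26.67

Before the shock: 13 - 2P = P + 1 ⇒ 12 = 3P ⇒ P = 4, Q = 5.
Since buyers pay the price plus the tax, the effective demand curve becomes Qd = 9 - 2P.
Clearing the new market: 9 - 2P = P + 1, so P = 8/3 ≈ 2.6667 and Q = 11/3 ≈ 3.6667.
%ΔQ = (3.6667 − 5) / 5 × 100 = -26.67%.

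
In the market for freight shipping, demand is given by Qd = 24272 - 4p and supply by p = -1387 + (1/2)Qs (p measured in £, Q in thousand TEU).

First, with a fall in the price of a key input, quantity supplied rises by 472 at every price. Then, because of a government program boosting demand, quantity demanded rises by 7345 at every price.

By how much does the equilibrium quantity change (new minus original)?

Original equilibrium: 24272 - 4p = 2p + 2774 gives 21498 = 6p, so p = 3583 and Q = 9940.
The shock moves the curves to Qd = 31617 - 4p and Qs = 2p + 3246.
Clearing the new market: 31617 - 4p = 2p + 3246, so p = 4728.5 and Q = 12703.
ΔQ = 12703 − 9940 = +2763.

+2763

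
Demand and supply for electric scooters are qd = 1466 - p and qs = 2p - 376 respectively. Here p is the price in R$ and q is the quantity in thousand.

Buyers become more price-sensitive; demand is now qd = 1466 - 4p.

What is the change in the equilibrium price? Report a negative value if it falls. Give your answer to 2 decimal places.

Before the shock: 1466 - p = 2p - 376 ⇒ 1842 = 3p ⇒ p = 614, q = 852.
The new curves are qd = 1466 - 4p (demand) and qs = 2p - 376 (supply).
New equilibrium: 1466 - 4p = 2p - 376 ⇒ 1842 = 6p ⇒ p = 307, q = 238.
Δp = 307 − 614 = -307.00.

-307.00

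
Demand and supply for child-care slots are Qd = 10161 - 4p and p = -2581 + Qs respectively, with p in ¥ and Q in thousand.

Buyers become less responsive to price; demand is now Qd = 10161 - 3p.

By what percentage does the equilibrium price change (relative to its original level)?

+25

Before the shock: 10161 - 4p = p + 2581 ⇒ 7580 = 5p ⇒ p = 1516, Q = 4097.
After the shift, demand is Qd = 10161 - 3p and supply is Qs = p + 2581.
Equate the new curves: 10161 - 3p = p + 2581, giving 7580 = 4p, p = 1895, Q = 4476.
%Δp = (1895 − 1516) / 1516 × 100 = +25%.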